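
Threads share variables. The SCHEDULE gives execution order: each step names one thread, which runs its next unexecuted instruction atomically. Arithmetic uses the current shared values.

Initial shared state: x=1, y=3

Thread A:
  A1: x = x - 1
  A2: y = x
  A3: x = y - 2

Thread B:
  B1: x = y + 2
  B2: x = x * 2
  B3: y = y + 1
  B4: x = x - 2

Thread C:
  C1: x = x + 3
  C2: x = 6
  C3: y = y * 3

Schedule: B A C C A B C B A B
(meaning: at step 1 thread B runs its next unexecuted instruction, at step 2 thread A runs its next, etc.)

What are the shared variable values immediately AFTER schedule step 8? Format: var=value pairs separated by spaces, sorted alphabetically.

Step 1: thread B executes B1 (x = y + 2). Shared: x=5 y=3. PCs: A@0 B@1 C@0
Step 2: thread A executes A1 (x = x - 1). Shared: x=4 y=3. PCs: A@1 B@1 C@0
Step 3: thread C executes C1 (x = x + 3). Shared: x=7 y=3. PCs: A@1 B@1 C@1
Step 4: thread C executes C2 (x = 6). Shared: x=6 y=3. PCs: A@1 B@1 C@2
Step 5: thread A executes A2 (y = x). Shared: x=6 y=6. PCs: A@2 B@1 C@2
Step 6: thread B executes B2 (x = x * 2). Shared: x=12 y=6. PCs: A@2 B@2 C@2
Step 7: thread C executes C3 (y = y * 3). Shared: x=12 y=18. PCs: A@2 B@2 C@3
Step 8: thread B executes B3 (y = y + 1). Shared: x=12 y=19. PCs: A@2 B@3 C@3

Answer: x=12 y=19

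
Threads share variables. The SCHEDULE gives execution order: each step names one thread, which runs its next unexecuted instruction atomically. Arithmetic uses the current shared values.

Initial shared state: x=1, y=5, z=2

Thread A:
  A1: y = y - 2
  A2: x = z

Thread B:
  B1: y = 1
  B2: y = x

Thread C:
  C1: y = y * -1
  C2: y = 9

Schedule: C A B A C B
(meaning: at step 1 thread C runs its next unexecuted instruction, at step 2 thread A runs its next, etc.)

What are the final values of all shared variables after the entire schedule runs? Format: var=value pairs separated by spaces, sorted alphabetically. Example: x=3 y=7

Answer: x=2 y=2 z=2

Derivation:
Step 1: thread C executes C1 (y = y * -1). Shared: x=1 y=-5 z=2. PCs: A@0 B@0 C@1
Step 2: thread A executes A1 (y = y - 2). Shared: x=1 y=-7 z=2. PCs: A@1 B@0 C@1
Step 3: thread B executes B1 (y = 1). Shared: x=1 y=1 z=2. PCs: A@1 B@1 C@1
Step 4: thread A executes A2 (x = z). Shared: x=2 y=1 z=2. PCs: A@2 B@1 C@1
Step 5: thread C executes C2 (y = 9). Shared: x=2 y=9 z=2. PCs: A@2 B@1 C@2
Step 6: thread B executes B2 (y = x). Shared: x=2 y=2 z=2. PCs: A@2 B@2 C@2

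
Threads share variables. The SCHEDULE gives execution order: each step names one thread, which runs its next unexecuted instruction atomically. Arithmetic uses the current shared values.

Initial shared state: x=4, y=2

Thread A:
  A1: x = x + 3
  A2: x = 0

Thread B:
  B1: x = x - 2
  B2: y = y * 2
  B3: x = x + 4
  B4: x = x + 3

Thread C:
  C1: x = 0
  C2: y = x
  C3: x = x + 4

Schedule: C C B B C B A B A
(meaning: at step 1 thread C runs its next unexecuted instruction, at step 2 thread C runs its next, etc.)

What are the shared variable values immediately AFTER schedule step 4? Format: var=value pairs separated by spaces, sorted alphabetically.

Step 1: thread C executes C1 (x = 0). Shared: x=0 y=2. PCs: A@0 B@0 C@1
Step 2: thread C executes C2 (y = x). Shared: x=0 y=0. PCs: A@0 B@0 C@2
Step 3: thread B executes B1 (x = x - 2). Shared: x=-2 y=0. PCs: A@0 B@1 C@2
Step 4: thread B executes B2 (y = y * 2). Shared: x=-2 y=0. PCs: A@0 B@2 C@2

Answer: x=-2 y=0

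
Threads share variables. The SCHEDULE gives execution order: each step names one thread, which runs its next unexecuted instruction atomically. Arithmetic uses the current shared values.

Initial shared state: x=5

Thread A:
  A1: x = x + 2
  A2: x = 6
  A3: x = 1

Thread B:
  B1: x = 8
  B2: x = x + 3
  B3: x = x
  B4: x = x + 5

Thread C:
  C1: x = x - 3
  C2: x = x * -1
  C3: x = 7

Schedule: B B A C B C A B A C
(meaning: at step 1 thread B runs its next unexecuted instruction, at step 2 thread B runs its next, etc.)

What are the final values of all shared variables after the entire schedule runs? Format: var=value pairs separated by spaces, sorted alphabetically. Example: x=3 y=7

Step 1: thread B executes B1 (x = 8). Shared: x=8. PCs: A@0 B@1 C@0
Step 2: thread B executes B2 (x = x + 3). Shared: x=11. PCs: A@0 B@2 C@0
Step 3: thread A executes A1 (x = x + 2). Shared: x=13. PCs: A@1 B@2 C@0
Step 4: thread C executes C1 (x = x - 3). Shared: x=10. PCs: A@1 B@2 C@1
Step 5: thread B executes B3 (x = x). Shared: x=10. PCs: A@1 B@3 C@1
Step 6: thread C executes C2 (x = x * -1). Shared: x=-10. PCs: A@1 B@3 C@2
Step 7: thread A executes A2 (x = 6). Shared: x=6. PCs: A@2 B@3 C@2
Step 8: thread B executes B4 (x = x + 5). Shared: x=11. PCs: A@2 B@4 C@2
Step 9: thread A executes A3 (x = 1). Shared: x=1. PCs: A@3 B@4 C@2
Step 10: thread C executes C3 (x = 7). Shared: x=7. PCs: A@3 B@4 C@3

Answer: x=7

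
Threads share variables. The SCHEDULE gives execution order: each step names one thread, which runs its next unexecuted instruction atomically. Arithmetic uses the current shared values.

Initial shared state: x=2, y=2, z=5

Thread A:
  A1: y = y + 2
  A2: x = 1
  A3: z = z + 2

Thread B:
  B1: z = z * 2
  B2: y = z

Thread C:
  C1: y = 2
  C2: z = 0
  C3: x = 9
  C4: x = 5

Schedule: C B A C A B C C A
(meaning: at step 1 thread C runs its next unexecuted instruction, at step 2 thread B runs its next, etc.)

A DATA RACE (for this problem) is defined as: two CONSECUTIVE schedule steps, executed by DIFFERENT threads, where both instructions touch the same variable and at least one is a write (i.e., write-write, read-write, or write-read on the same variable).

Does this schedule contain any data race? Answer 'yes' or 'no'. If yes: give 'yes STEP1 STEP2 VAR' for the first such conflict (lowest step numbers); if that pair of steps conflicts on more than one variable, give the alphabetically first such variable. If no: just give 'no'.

Answer: no

Derivation:
Steps 1,2: C(r=-,w=y) vs B(r=z,w=z). No conflict.
Steps 2,3: B(r=z,w=z) vs A(r=y,w=y). No conflict.
Steps 3,4: A(r=y,w=y) vs C(r=-,w=z). No conflict.
Steps 4,5: C(r=-,w=z) vs A(r=-,w=x). No conflict.
Steps 5,6: A(r=-,w=x) vs B(r=z,w=y). No conflict.
Steps 6,7: B(r=z,w=y) vs C(r=-,w=x). No conflict.
Steps 7,8: same thread (C). No race.
Steps 8,9: C(r=-,w=x) vs A(r=z,w=z). No conflict.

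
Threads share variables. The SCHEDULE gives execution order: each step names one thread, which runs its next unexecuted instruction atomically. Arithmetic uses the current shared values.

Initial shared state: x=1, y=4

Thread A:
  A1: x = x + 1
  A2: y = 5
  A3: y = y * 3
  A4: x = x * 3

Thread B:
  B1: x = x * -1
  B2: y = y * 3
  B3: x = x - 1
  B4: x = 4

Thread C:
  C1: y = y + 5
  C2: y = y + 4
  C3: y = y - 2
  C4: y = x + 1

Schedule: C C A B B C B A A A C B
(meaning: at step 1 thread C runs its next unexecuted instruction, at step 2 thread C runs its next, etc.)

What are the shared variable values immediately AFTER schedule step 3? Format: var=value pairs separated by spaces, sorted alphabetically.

Step 1: thread C executes C1 (y = y + 5). Shared: x=1 y=9. PCs: A@0 B@0 C@1
Step 2: thread C executes C2 (y = y + 4). Shared: x=1 y=13. PCs: A@0 B@0 C@2
Step 3: thread A executes A1 (x = x + 1). Shared: x=2 y=13. PCs: A@1 B@0 C@2

Answer: x=2 y=13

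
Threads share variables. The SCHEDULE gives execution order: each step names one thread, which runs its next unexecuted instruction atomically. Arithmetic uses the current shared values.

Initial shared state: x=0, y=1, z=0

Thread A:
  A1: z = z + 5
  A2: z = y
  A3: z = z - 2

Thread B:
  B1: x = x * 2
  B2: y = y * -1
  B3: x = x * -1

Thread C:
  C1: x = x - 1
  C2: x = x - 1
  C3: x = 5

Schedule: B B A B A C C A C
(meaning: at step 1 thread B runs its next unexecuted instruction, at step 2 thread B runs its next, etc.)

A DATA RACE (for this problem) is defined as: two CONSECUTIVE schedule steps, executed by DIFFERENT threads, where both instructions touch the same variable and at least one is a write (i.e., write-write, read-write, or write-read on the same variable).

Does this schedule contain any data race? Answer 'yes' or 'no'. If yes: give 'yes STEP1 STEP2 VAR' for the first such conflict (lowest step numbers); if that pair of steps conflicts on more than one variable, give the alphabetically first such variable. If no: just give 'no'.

Answer: no

Derivation:
Steps 1,2: same thread (B). No race.
Steps 2,3: B(r=y,w=y) vs A(r=z,w=z). No conflict.
Steps 3,4: A(r=z,w=z) vs B(r=x,w=x). No conflict.
Steps 4,5: B(r=x,w=x) vs A(r=y,w=z). No conflict.
Steps 5,6: A(r=y,w=z) vs C(r=x,w=x). No conflict.
Steps 6,7: same thread (C). No race.
Steps 7,8: C(r=x,w=x) vs A(r=z,w=z). No conflict.
Steps 8,9: A(r=z,w=z) vs C(r=-,w=x). No conflict.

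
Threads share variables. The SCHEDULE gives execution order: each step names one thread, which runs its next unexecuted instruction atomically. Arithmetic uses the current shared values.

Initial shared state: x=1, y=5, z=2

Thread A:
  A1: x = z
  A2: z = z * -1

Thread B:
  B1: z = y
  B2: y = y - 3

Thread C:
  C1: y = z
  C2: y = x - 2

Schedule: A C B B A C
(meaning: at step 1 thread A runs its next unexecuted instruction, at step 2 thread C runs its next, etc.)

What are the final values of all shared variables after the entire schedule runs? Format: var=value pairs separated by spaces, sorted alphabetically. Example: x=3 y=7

Answer: x=2 y=0 z=-2

Derivation:
Step 1: thread A executes A1 (x = z). Shared: x=2 y=5 z=2. PCs: A@1 B@0 C@0
Step 2: thread C executes C1 (y = z). Shared: x=2 y=2 z=2. PCs: A@1 B@0 C@1
Step 3: thread B executes B1 (z = y). Shared: x=2 y=2 z=2. PCs: A@1 B@1 C@1
Step 4: thread B executes B2 (y = y - 3). Shared: x=2 y=-1 z=2. PCs: A@1 B@2 C@1
Step 5: thread A executes A2 (z = z * -1). Shared: x=2 y=-1 z=-2. PCs: A@2 B@2 C@1
Step 6: thread C executes C2 (y = x - 2). Shared: x=2 y=0 z=-2. PCs: A@2 B@2 C@2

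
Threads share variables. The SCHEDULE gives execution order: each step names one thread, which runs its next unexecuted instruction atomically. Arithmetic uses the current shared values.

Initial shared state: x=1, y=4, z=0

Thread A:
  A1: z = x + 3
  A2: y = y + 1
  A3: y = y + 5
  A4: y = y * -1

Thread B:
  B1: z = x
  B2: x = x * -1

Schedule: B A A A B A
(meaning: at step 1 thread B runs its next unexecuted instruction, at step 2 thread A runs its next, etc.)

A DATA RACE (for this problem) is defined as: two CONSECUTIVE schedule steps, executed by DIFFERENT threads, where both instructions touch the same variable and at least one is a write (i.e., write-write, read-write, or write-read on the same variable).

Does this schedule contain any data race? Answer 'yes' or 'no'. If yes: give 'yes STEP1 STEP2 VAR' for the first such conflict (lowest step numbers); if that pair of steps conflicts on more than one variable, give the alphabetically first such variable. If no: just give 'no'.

Steps 1,2: B(z = x) vs A(z = x + 3). RACE on z (W-W).
Steps 2,3: same thread (A). No race.
Steps 3,4: same thread (A). No race.
Steps 4,5: A(r=y,w=y) vs B(r=x,w=x). No conflict.
Steps 5,6: B(r=x,w=x) vs A(r=y,w=y). No conflict.
First conflict at steps 1,2.

Answer: yes 1 2 z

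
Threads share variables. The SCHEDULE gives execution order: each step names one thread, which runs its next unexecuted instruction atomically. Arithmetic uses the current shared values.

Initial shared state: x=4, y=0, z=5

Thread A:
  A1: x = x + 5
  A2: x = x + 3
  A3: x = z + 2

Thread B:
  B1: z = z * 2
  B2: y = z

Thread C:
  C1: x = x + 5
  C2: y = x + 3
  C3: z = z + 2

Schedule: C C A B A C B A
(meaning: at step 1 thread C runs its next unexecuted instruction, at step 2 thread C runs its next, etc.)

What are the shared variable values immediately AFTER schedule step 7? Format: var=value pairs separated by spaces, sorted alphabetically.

Answer: x=17 y=12 z=12

Derivation:
Step 1: thread C executes C1 (x = x + 5). Shared: x=9 y=0 z=5. PCs: A@0 B@0 C@1
Step 2: thread C executes C2 (y = x + 3). Shared: x=9 y=12 z=5. PCs: A@0 B@0 C@2
Step 3: thread A executes A1 (x = x + 5). Shared: x=14 y=12 z=5. PCs: A@1 B@0 C@2
Step 4: thread B executes B1 (z = z * 2). Shared: x=14 y=12 z=10. PCs: A@1 B@1 C@2
Step 5: thread A executes A2 (x = x + 3). Shared: x=17 y=12 z=10. PCs: A@2 B@1 C@2
Step 6: thread C executes C3 (z = z + 2). Shared: x=17 y=12 z=12. PCs: A@2 B@1 C@3
Step 7: thread B executes B2 (y = z). Shared: x=17 y=12 z=12. PCs: A@2 B@2 C@3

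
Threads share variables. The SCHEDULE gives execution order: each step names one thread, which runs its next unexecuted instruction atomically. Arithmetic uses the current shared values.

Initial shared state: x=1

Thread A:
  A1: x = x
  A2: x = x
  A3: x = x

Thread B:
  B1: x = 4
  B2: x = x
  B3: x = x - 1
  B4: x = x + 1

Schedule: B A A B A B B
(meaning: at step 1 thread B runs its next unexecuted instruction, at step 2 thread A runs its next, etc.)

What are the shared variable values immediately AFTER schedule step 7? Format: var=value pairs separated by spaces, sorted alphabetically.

Answer: x=4

Derivation:
Step 1: thread B executes B1 (x = 4). Shared: x=4. PCs: A@0 B@1
Step 2: thread A executes A1 (x = x). Shared: x=4. PCs: A@1 B@1
Step 3: thread A executes A2 (x = x). Shared: x=4. PCs: A@2 B@1
Step 4: thread B executes B2 (x = x). Shared: x=4. PCs: A@2 B@2
Step 5: thread A executes A3 (x = x). Shared: x=4. PCs: A@3 B@2
Step 6: thread B executes B3 (x = x - 1). Shared: x=3. PCs: A@3 B@3
Step 7: thread B executes B4 (x = x + 1). Shared: x=4. PCs: A@3 B@4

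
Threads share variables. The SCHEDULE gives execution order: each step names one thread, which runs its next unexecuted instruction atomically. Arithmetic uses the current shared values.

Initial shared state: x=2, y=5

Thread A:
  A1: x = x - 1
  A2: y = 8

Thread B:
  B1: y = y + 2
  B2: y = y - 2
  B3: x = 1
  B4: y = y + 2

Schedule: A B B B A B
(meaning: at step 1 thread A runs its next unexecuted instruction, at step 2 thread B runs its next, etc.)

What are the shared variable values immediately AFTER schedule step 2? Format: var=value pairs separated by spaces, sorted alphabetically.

Step 1: thread A executes A1 (x = x - 1). Shared: x=1 y=5. PCs: A@1 B@0
Step 2: thread B executes B1 (y = y + 2). Shared: x=1 y=7. PCs: A@1 B@1

Answer: x=1 y=7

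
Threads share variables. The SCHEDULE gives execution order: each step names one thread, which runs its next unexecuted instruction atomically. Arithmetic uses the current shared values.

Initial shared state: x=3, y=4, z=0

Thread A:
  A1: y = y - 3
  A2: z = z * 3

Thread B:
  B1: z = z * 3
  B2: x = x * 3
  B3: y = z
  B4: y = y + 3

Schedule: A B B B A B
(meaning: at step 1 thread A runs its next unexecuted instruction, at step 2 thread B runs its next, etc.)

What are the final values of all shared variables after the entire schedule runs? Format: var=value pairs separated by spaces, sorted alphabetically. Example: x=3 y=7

Answer: x=9 y=3 z=0

Derivation:
Step 1: thread A executes A1 (y = y - 3). Shared: x=3 y=1 z=0. PCs: A@1 B@0
Step 2: thread B executes B1 (z = z * 3). Shared: x=3 y=1 z=0. PCs: A@1 B@1
Step 3: thread B executes B2 (x = x * 3). Shared: x=9 y=1 z=0. PCs: A@1 B@2
Step 4: thread B executes B3 (y = z). Shared: x=9 y=0 z=0. PCs: A@1 B@3
Step 5: thread A executes A2 (z = z * 3). Shared: x=9 y=0 z=0. PCs: A@2 B@3
Step 6: thread B executes B4 (y = y + 3). Shared: x=9 y=3 z=0. PCs: A@2 B@4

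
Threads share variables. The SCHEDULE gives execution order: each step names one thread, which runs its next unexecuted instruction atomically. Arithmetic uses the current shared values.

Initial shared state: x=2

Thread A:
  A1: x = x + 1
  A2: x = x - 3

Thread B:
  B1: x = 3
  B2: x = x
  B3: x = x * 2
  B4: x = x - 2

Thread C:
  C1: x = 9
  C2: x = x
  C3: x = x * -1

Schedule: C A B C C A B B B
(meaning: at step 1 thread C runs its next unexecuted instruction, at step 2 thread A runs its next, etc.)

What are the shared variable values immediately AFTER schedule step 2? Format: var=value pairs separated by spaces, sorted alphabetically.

Answer: x=10

Derivation:
Step 1: thread C executes C1 (x = 9). Shared: x=9. PCs: A@0 B@0 C@1
Step 2: thread A executes A1 (x = x + 1). Shared: x=10. PCs: A@1 B@0 C@1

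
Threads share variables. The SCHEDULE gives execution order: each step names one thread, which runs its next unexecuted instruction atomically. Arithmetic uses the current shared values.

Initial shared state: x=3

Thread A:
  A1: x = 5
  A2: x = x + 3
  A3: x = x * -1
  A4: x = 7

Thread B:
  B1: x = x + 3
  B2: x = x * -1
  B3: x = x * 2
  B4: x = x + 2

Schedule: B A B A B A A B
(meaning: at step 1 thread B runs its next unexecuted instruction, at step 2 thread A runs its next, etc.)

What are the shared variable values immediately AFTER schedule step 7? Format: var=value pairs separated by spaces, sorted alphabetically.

Answer: x=7

Derivation:
Step 1: thread B executes B1 (x = x + 3). Shared: x=6. PCs: A@0 B@1
Step 2: thread A executes A1 (x = 5). Shared: x=5. PCs: A@1 B@1
Step 3: thread B executes B2 (x = x * -1). Shared: x=-5. PCs: A@1 B@2
Step 4: thread A executes A2 (x = x + 3). Shared: x=-2. PCs: A@2 B@2
Step 5: thread B executes B3 (x = x * 2). Shared: x=-4. PCs: A@2 B@3
Step 6: thread A executes A3 (x = x * -1). Shared: x=4. PCs: A@3 B@3
Step 7: thread A executes A4 (x = 7). Shared: x=7. PCs: A@4 B@3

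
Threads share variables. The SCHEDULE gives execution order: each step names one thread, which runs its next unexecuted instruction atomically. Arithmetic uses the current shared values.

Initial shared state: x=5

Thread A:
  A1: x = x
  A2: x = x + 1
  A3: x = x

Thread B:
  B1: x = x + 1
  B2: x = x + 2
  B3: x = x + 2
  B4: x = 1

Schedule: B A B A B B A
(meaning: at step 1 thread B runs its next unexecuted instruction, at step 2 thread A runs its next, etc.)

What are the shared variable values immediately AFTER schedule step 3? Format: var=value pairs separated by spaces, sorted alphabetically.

Answer: x=8

Derivation:
Step 1: thread B executes B1 (x = x + 1). Shared: x=6. PCs: A@0 B@1
Step 2: thread A executes A1 (x = x). Shared: x=6. PCs: A@1 B@1
Step 3: thread B executes B2 (x = x + 2). Shared: x=8. PCs: A@1 B@2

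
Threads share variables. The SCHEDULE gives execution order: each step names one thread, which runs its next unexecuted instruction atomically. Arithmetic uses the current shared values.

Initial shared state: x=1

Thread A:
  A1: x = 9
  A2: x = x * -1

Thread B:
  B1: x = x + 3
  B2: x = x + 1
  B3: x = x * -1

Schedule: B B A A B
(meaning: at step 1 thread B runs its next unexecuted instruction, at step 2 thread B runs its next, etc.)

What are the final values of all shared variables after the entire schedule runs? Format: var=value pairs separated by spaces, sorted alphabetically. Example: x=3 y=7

Answer: x=9

Derivation:
Step 1: thread B executes B1 (x = x + 3). Shared: x=4. PCs: A@0 B@1
Step 2: thread B executes B2 (x = x + 1). Shared: x=5. PCs: A@0 B@2
Step 3: thread A executes A1 (x = 9). Shared: x=9. PCs: A@1 B@2
Step 4: thread A executes A2 (x = x * -1). Shared: x=-9. PCs: A@2 B@2
Step 5: thread B executes B3 (x = x * -1). Shared: x=9. PCs: A@2 B@3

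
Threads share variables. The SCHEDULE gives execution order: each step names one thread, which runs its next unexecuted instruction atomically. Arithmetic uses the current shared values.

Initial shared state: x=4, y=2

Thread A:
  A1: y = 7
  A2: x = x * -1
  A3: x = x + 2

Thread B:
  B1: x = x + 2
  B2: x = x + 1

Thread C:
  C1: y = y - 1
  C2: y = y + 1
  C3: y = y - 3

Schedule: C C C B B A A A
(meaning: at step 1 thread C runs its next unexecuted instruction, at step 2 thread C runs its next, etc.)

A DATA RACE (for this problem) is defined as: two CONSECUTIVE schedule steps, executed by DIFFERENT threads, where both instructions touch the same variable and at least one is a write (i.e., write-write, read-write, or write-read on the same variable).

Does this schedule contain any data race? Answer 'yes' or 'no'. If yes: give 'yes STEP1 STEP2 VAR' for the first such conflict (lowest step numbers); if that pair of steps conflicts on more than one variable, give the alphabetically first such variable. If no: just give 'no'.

Answer: no

Derivation:
Steps 1,2: same thread (C). No race.
Steps 2,3: same thread (C). No race.
Steps 3,4: C(r=y,w=y) vs B(r=x,w=x). No conflict.
Steps 4,5: same thread (B). No race.
Steps 5,6: B(r=x,w=x) vs A(r=-,w=y). No conflict.
Steps 6,7: same thread (A). No race.
Steps 7,8: same thread (A). No race.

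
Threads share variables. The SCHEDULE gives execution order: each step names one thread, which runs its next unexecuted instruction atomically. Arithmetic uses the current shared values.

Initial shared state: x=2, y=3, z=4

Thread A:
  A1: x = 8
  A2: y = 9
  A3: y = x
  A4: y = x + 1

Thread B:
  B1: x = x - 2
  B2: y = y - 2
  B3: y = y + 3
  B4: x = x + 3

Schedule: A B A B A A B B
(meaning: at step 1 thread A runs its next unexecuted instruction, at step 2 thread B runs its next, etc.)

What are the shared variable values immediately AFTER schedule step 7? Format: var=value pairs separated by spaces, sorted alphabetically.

Step 1: thread A executes A1 (x = 8). Shared: x=8 y=3 z=4. PCs: A@1 B@0
Step 2: thread B executes B1 (x = x - 2). Shared: x=6 y=3 z=4. PCs: A@1 B@1
Step 3: thread A executes A2 (y = 9). Shared: x=6 y=9 z=4. PCs: A@2 B@1
Step 4: thread B executes B2 (y = y - 2). Shared: x=6 y=7 z=4. PCs: A@2 B@2
Step 5: thread A executes A3 (y = x). Shared: x=6 y=6 z=4. PCs: A@3 B@2
Step 6: thread A executes A4 (y = x + 1). Shared: x=6 y=7 z=4. PCs: A@4 B@2
Step 7: thread B executes B3 (y = y + 3). Shared: x=6 y=10 z=4. PCs: A@4 B@3

Answer: x=6 y=10 z=4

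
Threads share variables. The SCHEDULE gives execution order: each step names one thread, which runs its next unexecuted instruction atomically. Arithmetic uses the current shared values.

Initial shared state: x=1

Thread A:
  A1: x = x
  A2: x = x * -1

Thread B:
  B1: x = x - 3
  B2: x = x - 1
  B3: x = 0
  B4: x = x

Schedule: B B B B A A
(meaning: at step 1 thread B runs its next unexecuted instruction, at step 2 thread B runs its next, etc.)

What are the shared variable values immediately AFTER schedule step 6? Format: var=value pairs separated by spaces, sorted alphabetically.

Step 1: thread B executes B1 (x = x - 3). Shared: x=-2. PCs: A@0 B@1
Step 2: thread B executes B2 (x = x - 1). Shared: x=-3. PCs: A@0 B@2
Step 3: thread B executes B3 (x = 0). Shared: x=0. PCs: A@0 B@3
Step 4: thread B executes B4 (x = x). Shared: x=0. PCs: A@0 B@4
Step 5: thread A executes A1 (x = x). Shared: x=0. PCs: A@1 B@4
Step 6: thread A executes A2 (x = x * -1). Shared: x=0. PCs: A@2 B@4

Answer: x=0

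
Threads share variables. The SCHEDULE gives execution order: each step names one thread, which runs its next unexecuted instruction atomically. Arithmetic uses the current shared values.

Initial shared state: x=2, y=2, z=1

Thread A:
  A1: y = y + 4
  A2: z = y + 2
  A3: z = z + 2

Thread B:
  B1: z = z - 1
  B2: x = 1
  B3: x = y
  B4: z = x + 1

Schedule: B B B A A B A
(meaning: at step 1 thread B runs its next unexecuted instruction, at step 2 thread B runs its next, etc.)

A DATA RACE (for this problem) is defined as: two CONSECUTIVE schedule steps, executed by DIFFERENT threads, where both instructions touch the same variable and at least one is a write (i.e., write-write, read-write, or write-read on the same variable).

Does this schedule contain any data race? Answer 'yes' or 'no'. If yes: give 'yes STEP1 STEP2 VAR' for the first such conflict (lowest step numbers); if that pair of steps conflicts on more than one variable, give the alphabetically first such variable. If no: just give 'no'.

Answer: yes 3 4 y

Derivation:
Steps 1,2: same thread (B). No race.
Steps 2,3: same thread (B). No race.
Steps 3,4: B(x = y) vs A(y = y + 4). RACE on y (R-W).
Steps 4,5: same thread (A). No race.
Steps 5,6: A(z = y + 2) vs B(z = x + 1). RACE on z (W-W).
Steps 6,7: B(z = x + 1) vs A(z = z + 2). RACE on z (W-W).
First conflict at steps 3,4.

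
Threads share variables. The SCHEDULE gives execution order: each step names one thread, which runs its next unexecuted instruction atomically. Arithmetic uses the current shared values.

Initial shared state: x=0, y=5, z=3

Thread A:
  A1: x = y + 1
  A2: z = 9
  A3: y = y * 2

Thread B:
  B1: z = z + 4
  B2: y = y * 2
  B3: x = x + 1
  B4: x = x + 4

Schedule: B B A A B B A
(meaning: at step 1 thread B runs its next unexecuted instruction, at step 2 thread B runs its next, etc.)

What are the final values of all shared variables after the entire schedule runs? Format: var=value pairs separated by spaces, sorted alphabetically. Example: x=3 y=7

Step 1: thread B executes B1 (z = z + 4). Shared: x=0 y=5 z=7. PCs: A@0 B@1
Step 2: thread B executes B2 (y = y * 2). Shared: x=0 y=10 z=7. PCs: A@0 B@2
Step 3: thread A executes A1 (x = y + 1). Shared: x=11 y=10 z=7. PCs: A@1 B@2
Step 4: thread A executes A2 (z = 9). Shared: x=11 y=10 z=9. PCs: A@2 B@2
Step 5: thread B executes B3 (x = x + 1). Shared: x=12 y=10 z=9. PCs: A@2 B@3
Step 6: thread B executes B4 (x = x + 4). Shared: x=16 y=10 z=9. PCs: A@2 B@4
Step 7: thread A executes A3 (y = y * 2). Shared: x=16 y=20 z=9. PCs: A@3 B@4

Answer: x=16 y=20 z=9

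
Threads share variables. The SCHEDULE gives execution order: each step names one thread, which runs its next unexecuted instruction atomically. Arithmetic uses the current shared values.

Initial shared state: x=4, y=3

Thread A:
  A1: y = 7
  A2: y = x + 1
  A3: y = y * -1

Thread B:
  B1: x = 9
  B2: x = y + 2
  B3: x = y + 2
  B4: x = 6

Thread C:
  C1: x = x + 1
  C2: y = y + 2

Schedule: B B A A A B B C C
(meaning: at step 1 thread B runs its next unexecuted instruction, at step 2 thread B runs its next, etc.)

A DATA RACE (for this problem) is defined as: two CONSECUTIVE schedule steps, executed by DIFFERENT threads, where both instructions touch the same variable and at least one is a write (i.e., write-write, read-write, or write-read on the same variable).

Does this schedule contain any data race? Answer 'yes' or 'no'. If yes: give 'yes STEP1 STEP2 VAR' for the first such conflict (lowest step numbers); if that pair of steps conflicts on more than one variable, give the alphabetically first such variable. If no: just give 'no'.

Steps 1,2: same thread (B). No race.
Steps 2,3: B(x = y + 2) vs A(y = 7). RACE on y (R-W).
Steps 3,4: same thread (A). No race.
Steps 4,5: same thread (A). No race.
Steps 5,6: A(y = y * -1) vs B(x = y + 2). RACE on y (W-R).
Steps 6,7: same thread (B). No race.
Steps 7,8: B(x = 6) vs C(x = x + 1). RACE on x (W-W).
Steps 8,9: same thread (C). No race.
First conflict at steps 2,3.

Answer: yes 2 3 y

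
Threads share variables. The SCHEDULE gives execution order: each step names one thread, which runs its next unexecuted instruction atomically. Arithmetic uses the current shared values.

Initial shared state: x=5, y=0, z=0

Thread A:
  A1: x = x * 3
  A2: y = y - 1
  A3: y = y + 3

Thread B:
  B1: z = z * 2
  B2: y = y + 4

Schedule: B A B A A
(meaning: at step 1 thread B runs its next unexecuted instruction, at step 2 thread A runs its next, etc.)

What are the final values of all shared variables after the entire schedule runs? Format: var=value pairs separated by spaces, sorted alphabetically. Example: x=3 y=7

Answer: x=15 y=6 z=0

Derivation:
Step 1: thread B executes B1 (z = z * 2). Shared: x=5 y=0 z=0. PCs: A@0 B@1
Step 2: thread A executes A1 (x = x * 3). Shared: x=15 y=0 z=0. PCs: A@1 B@1
Step 3: thread B executes B2 (y = y + 4). Shared: x=15 y=4 z=0. PCs: A@1 B@2
Step 4: thread A executes A2 (y = y - 1). Shared: x=15 y=3 z=0. PCs: A@2 B@2
Step 5: thread A executes A3 (y = y + 3). Shared: x=15 y=6 z=0. PCs: A@3 B@2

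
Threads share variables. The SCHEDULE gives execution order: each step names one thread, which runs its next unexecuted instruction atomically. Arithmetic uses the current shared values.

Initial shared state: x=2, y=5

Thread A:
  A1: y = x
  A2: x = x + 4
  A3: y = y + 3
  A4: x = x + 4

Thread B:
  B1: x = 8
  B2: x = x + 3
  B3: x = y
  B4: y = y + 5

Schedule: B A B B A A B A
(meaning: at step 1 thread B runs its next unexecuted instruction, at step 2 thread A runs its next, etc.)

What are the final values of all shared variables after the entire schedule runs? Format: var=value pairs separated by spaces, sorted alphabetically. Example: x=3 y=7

Step 1: thread B executes B1 (x = 8). Shared: x=8 y=5. PCs: A@0 B@1
Step 2: thread A executes A1 (y = x). Shared: x=8 y=8. PCs: A@1 B@1
Step 3: thread B executes B2 (x = x + 3). Shared: x=11 y=8. PCs: A@1 B@2
Step 4: thread B executes B3 (x = y). Shared: x=8 y=8. PCs: A@1 B@3
Step 5: thread A executes A2 (x = x + 4). Shared: x=12 y=8. PCs: A@2 B@3
Step 6: thread A executes A3 (y = y + 3). Shared: x=12 y=11. PCs: A@3 B@3
Step 7: thread B executes B4 (y = y + 5). Shared: x=12 y=16. PCs: A@3 B@4
Step 8: thread A executes A4 (x = x + 4). Shared: x=16 y=16. PCs: A@4 B@4

Answer: x=16 y=16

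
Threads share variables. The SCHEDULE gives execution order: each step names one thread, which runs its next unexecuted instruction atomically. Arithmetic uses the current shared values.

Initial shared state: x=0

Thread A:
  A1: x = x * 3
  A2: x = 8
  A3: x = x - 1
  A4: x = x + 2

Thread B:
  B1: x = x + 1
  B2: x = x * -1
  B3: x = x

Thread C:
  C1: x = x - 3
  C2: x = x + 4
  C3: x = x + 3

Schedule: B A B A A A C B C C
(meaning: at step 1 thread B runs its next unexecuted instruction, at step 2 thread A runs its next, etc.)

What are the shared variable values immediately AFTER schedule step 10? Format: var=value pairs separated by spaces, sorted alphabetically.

Answer: x=13

Derivation:
Step 1: thread B executes B1 (x = x + 1). Shared: x=1. PCs: A@0 B@1 C@0
Step 2: thread A executes A1 (x = x * 3). Shared: x=3. PCs: A@1 B@1 C@0
Step 3: thread B executes B2 (x = x * -1). Shared: x=-3. PCs: A@1 B@2 C@0
Step 4: thread A executes A2 (x = 8). Shared: x=8. PCs: A@2 B@2 C@0
Step 5: thread A executes A3 (x = x - 1). Shared: x=7. PCs: A@3 B@2 C@0
Step 6: thread A executes A4 (x = x + 2). Shared: x=9. PCs: A@4 B@2 C@0
Step 7: thread C executes C1 (x = x - 3). Shared: x=6. PCs: A@4 B@2 C@1
Step 8: thread B executes B3 (x = x). Shared: x=6. PCs: A@4 B@3 C@1
Step 9: thread C executes C2 (x = x + 4). Shared: x=10. PCs: A@4 B@3 C@2
Step 10: thread C executes C3 (x = x + 3). Shared: x=13. PCs: A@4 B@3 C@3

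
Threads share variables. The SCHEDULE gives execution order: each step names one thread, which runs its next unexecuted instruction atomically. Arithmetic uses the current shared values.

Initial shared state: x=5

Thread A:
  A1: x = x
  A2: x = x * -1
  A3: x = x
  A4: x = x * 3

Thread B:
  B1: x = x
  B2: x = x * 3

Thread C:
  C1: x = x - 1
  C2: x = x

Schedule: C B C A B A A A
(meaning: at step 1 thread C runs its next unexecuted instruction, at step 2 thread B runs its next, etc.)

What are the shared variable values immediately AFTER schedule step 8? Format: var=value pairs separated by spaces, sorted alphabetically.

Answer: x=-36

Derivation:
Step 1: thread C executes C1 (x = x - 1). Shared: x=4. PCs: A@0 B@0 C@1
Step 2: thread B executes B1 (x = x). Shared: x=4. PCs: A@0 B@1 C@1
Step 3: thread C executes C2 (x = x). Shared: x=4. PCs: A@0 B@1 C@2
Step 4: thread A executes A1 (x = x). Shared: x=4. PCs: A@1 B@1 C@2
Step 5: thread B executes B2 (x = x * 3). Shared: x=12. PCs: A@1 B@2 C@2
Step 6: thread A executes A2 (x = x * -1). Shared: x=-12. PCs: A@2 B@2 C@2
Step 7: thread A executes A3 (x = x). Shared: x=-12. PCs: A@3 B@2 C@2
Step 8: thread A executes A4 (x = x * 3). Shared: x=-36. PCs: A@4 B@2 C@2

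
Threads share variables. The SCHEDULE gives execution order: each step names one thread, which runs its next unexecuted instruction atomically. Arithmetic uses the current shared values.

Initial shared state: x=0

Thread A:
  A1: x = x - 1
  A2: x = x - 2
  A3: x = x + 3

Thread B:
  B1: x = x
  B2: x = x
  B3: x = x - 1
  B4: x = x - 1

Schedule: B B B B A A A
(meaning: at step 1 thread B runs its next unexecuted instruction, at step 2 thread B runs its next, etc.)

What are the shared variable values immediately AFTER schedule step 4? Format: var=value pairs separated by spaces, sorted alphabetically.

Answer: x=-2

Derivation:
Step 1: thread B executes B1 (x = x). Shared: x=0. PCs: A@0 B@1
Step 2: thread B executes B2 (x = x). Shared: x=0. PCs: A@0 B@2
Step 3: thread B executes B3 (x = x - 1). Shared: x=-1. PCs: A@0 B@3
Step 4: thread B executes B4 (x = x - 1). Shared: x=-2. PCs: A@0 B@4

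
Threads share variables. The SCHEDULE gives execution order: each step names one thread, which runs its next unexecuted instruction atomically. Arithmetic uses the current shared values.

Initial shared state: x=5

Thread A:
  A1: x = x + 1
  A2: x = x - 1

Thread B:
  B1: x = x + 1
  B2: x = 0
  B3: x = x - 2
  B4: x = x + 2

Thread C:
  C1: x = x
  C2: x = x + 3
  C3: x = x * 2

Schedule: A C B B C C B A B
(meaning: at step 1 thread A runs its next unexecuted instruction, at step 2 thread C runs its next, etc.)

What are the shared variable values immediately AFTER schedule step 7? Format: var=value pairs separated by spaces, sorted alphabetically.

Step 1: thread A executes A1 (x = x + 1). Shared: x=6. PCs: A@1 B@0 C@0
Step 2: thread C executes C1 (x = x). Shared: x=6. PCs: A@1 B@0 C@1
Step 3: thread B executes B1 (x = x + 1). Shared: x=7. PCs: A@1 B@1 C@1
Step 4: thread B executes B2 (x = 0). Shared: x=0. PCs: A@1 B@2 C@1
Step 5: thread C executes C2 (x = x + 3). Shared: x=3. PCs: A@1 B@2 C@2
Step 6: thread C executes C3 (x = x * 2). Shared: x=6. PCs: A@1 B@2 C@3
Step 7: thread B executes B3 (x = x - 2). Shared: x=4. PCs: A@1 B@3 C@3

Answer: x=4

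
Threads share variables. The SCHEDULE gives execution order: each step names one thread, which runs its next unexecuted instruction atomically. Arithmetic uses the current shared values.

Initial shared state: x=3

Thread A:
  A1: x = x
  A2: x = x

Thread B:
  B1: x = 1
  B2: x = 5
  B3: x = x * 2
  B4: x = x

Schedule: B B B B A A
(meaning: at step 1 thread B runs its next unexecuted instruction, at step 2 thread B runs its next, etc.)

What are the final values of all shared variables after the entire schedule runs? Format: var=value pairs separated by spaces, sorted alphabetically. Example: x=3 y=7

Step 1: thread B executes B1 (x = 1). Shared: x=1. PCs: A@0 B@1
Step 2: thread B executes B2 (x = 5). Shared: x=5. PCs: A@0 B@2
Step 3: thread B executes B3 (x = x * 2). Shared: x=10. PCs: A@0 B@3
Step 4: thread B executes B4 (x = x). Shared: x=10. PCs: A@0 B@4
Step 5: thread A executes A1 (x = x). Shared: x=10. PCs: A@1 B@4
Step 6: thread A executes A2 (x = x). Shared: x=10. PCs: A@2 B@4

Answer: x=10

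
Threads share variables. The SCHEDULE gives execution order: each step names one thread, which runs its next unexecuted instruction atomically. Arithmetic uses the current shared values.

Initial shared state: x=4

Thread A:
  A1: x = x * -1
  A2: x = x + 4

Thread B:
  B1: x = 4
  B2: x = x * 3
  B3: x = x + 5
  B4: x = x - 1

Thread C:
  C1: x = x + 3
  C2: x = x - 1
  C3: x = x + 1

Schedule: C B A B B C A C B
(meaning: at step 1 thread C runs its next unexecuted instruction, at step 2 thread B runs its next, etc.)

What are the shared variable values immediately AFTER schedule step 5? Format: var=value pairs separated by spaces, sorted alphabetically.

Answer: x=-7

Derivation:
Step 1: thread C executes C1 (x = x + 3). Shared: x=7. PCs: A@0 B@0 C@1
Step 2: thread B executes B1 (x = 4). Shared: x=4. PCs: A@0 B@1 C@1
Step 3: thread A executes A1 (x = x * -1). Shared: x=-4. PCs: A@1 B@1 C@1
Step 4: thread B executes B2 (x = x * 3). Shared: x=-12. PCs: A@1 B@2 C@1
Step 5: thread B executes B3 (x = x + 5). Shared: x=-7. PCs: A@1 B@3 C@1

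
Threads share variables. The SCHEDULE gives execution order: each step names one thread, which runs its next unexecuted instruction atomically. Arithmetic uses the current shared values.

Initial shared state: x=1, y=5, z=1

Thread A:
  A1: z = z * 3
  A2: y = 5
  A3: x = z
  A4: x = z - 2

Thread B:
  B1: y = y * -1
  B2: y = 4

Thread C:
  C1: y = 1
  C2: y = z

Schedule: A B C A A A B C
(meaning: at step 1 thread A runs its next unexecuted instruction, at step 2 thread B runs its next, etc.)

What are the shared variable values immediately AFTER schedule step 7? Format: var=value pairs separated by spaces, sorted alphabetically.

Answer: x=1 y=4 z=3

Derivation:
Step 1: thread A executes A1 (z = z * 3). Shared: x=1 y=5 z=3. PCs: A@1 B@0 C@0
Step 2: thread B executes B1 (y = y * -1). Shared: x=1 y=-5 z=3. PCs: A@1 B@1 C@0
Step 3: thread C executes C1 (y = 1). Shared: x=1 y=1 z=3. PCs: A@1 B@1 C@1
Step 4: thread A executes A2 (y = 5). Shared: x=1 y=5 z=3. PCs: A@2 B@1 C@1
Step 5: thread A executes A3 (x = z). Shared: x=3 y=5 z=3. PCs: A@3 B@1 C@1
Step 6: thread A executes A4 (x = z - 2). Shared: x=1 y=5 z=3. PCs: A@4 B@1 C@1
Step 7: thread B executes B2 (y = 4). Shared: x=1 y=4 z=3. PCs: A@4 B@2 C@1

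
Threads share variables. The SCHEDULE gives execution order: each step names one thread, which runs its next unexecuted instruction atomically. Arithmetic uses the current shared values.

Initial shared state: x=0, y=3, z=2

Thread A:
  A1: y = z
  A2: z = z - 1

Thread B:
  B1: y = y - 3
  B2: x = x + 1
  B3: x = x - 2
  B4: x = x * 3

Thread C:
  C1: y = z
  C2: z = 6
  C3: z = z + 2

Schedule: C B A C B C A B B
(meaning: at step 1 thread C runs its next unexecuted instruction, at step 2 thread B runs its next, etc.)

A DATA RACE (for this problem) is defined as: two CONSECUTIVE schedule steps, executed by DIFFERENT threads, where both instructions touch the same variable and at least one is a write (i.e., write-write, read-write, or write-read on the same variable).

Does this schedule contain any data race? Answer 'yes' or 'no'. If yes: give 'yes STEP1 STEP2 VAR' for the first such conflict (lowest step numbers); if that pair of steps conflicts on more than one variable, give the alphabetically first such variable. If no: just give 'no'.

Answer: yes 1 2 y

Derivation:
Steps 1,2: C(y = z) vs B(y = y - 3). RACE on y (W-W).
Steps 2,3: B(y = y - 3) vs A(y = z). RACE on y (W-W).
Steps 3,4: A(y = z) vs C(z = 6). RACE on z (R-W).
Steps 4,5: C(r=-,w=z) vs B(r=x,w=x). No conflict.
Steps 5,6: B(r=x,w=x) vs C(r=z,w=z). No conflict.
Steps 6,7: C(z = z + 2) vs A(z = z - 1). RACE on z (W-W).
Steps 7,8: A(r=z,w=z) vs B(r=x,w=x). No conflict.
Steps 8,9: same thread (B). No race.
First conflict at steps 1,2.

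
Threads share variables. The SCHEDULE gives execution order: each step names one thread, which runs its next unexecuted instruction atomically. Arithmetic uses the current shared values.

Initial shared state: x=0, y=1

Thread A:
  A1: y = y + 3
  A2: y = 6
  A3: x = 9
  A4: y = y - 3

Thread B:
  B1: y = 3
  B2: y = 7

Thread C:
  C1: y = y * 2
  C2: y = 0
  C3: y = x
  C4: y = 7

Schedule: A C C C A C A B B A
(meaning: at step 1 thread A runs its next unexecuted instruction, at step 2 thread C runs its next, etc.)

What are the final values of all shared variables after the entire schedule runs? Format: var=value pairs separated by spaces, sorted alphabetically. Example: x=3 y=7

Step 1: thread A executes A1 (y = y + 3). Shared: x=0 y=4. PCs: A@1 B@0 C@0
Step 2: thread C executes C1 (y = y * 2). Shared: x=0 y=8. PCs: A@1 B@0 C@1
Step 3: thread C executes C2 (y = 0). Shared: x=0 y=0. PCs: A@1 B@0 C@2
Step 4: thread C executes C3 (y = x). Shared: x=0 y=0. PCs: A@1 B@0 C@3
Step 5: thread A executes A2 (y = 6). Shared: x=0 y=6. PCs: A@2 B@0 C@3
Step 6: thread C executes C4 (y = 7). Shared: x=0 y=7. PCs: A@2 B@0 C@4
Step 7: thread A executes A3 (x = 9). Shared: x=9 y=7. PCs: A@3 B@0 C@4
Step 8: thread B executes B1 (y = 3). Shared: x=9 y=3. PCs: A@3 B@1 C@4
Step 9: thread B executes B2 (y = 7). Shared: x=9 y=7. PCs: A@3 B@2 C@4
Step 10: thread A executes A4 (y = y - 3). Shared: x=9 y=4. PCs: A@4 B@2 C@4

Answer: x=9 y=4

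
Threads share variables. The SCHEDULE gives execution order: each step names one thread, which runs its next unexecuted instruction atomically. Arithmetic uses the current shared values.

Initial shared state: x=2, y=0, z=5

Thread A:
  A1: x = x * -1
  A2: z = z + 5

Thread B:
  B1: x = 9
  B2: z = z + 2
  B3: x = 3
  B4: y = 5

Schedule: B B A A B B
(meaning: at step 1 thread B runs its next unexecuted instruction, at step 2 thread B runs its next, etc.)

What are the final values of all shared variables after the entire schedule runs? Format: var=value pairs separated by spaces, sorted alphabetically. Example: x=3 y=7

Step 1: thread B executes B1 (x = 9). Shared: x=9 y=0 z=5. PCs: A@0 B@1
Step 2: thread B executes B2 (z = z + 2). Shared: x=9 y=0 z=7. PCs: A@0 B@2
Step 3: thread A executes A1 (x = x * -1). Shared: x=-9 y=0 z=7. PCs: A@1 B@2
Step 4: thread A executes A2 (z = z + 5). Shared: x=-9 y=0 z=12. PCs: A@2 B@2
Step 5: thread B executes B3 (x = 3). Shared: x=3 y=0 z=12. PCs: A@2 B@3
Step 6: thread B executes B4 (y = 5). Shared: x=3 y=5 z=12. PCs: A@2 B@4

Answer: x=3 y=5 z=12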